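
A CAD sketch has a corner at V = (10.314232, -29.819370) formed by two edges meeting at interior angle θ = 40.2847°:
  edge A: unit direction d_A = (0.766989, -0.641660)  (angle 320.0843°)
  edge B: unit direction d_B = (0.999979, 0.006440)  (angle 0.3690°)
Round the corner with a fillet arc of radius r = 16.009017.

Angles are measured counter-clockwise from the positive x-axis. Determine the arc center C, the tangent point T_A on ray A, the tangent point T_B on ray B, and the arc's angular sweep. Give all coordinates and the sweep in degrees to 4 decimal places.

bisector direction at 340.2267° = (0.941038,-0.338300)
center distance |VC| = r/sin(θ/2) = 16.009017/sin(20.1424°) = 46.490035
C = V + |VC|·bis = (54.0631,-45.5470)
T_A = V + ((C−V)·d_A)·d_A = V + 43.6467·d_A = (43.7908,-57.8257)
T_B = V + ((C−V)·d_B)·d_B = V + 43.6467·d_B = (53.9600,-29.5383)
sweep = 180° − θ = 139.7153°

center=(54.0631,-45.5470) T_A=(43.7908,-57.8257) T_B=(53.9600,-29.5383) sweep=139.7153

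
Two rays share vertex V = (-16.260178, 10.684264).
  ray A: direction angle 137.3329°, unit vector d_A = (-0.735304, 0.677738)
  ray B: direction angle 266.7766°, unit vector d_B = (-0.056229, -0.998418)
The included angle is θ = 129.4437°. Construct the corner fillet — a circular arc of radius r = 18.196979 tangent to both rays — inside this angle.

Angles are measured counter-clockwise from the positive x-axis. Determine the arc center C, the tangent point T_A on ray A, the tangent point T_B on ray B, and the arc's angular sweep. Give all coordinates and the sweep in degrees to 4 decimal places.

bisector direction at 202.0548° = (-0.926825,-0.375492)
center distance |VC| = r/sin(θ/2) = 18.196979/sin(64.7219°) = 20.123937
C = V + |VC|·bis = (-34.9116,3.1279)
T_A = V + ((C−V)·d_A)·d_A = V + 8.5932·d_A = (-22.5788,16.5082)
T_B = V + ((C−V)·d_B)·d_B = V + 8.5932·d_B = (-16.7434,2.1047)
sweep = 180° − θ = 50.5563°

center=(-34.9116,3.1279) T_A=(-22.5788,16.5082) T_B=(-16.7434,2.1047) sweep=50.5563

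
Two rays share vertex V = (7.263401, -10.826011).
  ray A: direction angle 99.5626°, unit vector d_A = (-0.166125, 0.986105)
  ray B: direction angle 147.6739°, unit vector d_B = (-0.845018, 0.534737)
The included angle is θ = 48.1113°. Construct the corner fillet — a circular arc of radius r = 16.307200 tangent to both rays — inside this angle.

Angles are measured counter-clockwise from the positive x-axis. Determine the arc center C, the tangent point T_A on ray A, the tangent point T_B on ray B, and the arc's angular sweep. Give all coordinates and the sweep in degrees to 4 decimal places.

center=(-14.8859,22.4884) T_A=(1.1947,25.1974) T_B=(-23.6060,8.7085) sweep=131.8887

bisector direction at 123.6183° = (-0.553657,0.832745)
center distance |VC| = r/sin(θ/2) = 16.307200/sin(24.0556°) = 40.005519
C = V + |VC|·bis = (-14.8859,22.4884)
T_A = V + ((C−V)·d_A)·d_A = V + 36.5310·d_A = (1.1947,25.1974)
T_B = V + ((C−V)·d_B)·d_B = V + 36.5310·d_B = (-23.6060,8.7085)
sweep = 180° − θ = 131.8887°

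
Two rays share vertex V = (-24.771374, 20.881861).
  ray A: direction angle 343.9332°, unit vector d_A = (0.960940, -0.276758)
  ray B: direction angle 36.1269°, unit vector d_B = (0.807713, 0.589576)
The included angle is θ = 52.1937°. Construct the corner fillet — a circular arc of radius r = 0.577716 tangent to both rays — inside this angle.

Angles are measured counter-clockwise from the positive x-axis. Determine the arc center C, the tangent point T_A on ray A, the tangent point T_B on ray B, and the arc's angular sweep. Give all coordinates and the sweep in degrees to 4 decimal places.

bisector direction at 10.0301° = (0.984717,0.174165)
center distance |VC| = r/sin(θ/2) = 0.577716/sin(26.0968°) = 1.313320
C = V + |VC|·bis = (-23.4781,21.1106)
T_A = V + ((C−V)·d_A)·d_A = V + 1.1794·d_A = (-23.6380,20.5554)
T_B = V + ((C−V)·d_B)·d_B = V + 1.1794·d_B = (-23.8187,21.5772)
sweep = 180° − θ = 127.8063°

center=(-23.4781,21.1106) T_A=(-23.6380,20.5554) T_B=(-23.8187,21.5772) sweep=127.8063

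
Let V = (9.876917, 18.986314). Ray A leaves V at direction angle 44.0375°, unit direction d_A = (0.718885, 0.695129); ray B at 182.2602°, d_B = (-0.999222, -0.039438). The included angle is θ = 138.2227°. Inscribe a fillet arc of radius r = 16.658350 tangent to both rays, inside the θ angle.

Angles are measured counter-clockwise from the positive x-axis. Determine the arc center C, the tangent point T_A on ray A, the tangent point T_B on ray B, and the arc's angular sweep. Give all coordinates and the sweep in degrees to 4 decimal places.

bisector direction at 113.1489° = (-0.393121,0.919487)
center distance |VC| = r/sin(θ/2) = 16.658350/sin(69.1114°) = 17.830240
C = V + |VC|·bis = (2.8675,35.3810)
T_A = V + ((C−V)·d_A)·d_A = V + 6.3574·d_A = (14.4472,23.4055)
T_B = V + ((C−V)·d_B)·d_B = V + 6.3574·d_B = (3.5244,18.7356)
sweep = 180° − θ = 41.7773°

center=(2.8675,35.3810) T_A=(14.4472,23.4055) T_B=(3.5244,18.7356) sweep=41.7773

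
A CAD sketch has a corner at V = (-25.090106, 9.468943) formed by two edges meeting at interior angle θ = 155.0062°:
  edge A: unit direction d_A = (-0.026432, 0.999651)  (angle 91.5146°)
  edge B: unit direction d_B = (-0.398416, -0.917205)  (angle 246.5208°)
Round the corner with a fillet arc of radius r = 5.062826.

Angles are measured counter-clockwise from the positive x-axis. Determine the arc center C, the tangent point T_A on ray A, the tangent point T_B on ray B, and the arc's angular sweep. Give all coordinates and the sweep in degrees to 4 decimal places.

center=(-30.1808,10.4568) T_A=(-25.1198,10.5907) T_B=(-25.5372,8.4397) sweep=24.9938

bisector direction at 169.0177° = (-0.981686,0.190506)
center distance |VC| = r/sin(θ/2) = 5.062826/sin(77.5031°) = 5.185687
C = V + |VC|·bis = (-30.1808,10.4568)
T_A = V + ((C−V)·d_A)·d_A = V + 1.1221·d_A = (-25.1198,10.5907)
T_B = V + ((C−V)·d_B)·d_B = V + 1.1221·d_B = (-25.5372,8.4397)
sweep = 180° − θ = 24.9938°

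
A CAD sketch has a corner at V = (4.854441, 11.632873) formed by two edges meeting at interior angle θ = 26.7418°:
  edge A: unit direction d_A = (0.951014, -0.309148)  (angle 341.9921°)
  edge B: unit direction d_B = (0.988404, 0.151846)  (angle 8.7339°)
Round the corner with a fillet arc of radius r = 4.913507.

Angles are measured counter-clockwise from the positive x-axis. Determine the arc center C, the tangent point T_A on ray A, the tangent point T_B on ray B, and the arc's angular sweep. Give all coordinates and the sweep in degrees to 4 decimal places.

center=(26.0321,9.9152) T_A=(24.5131,5.2424) T_B=(25.2860,14.7717) sweep=153.2582

bisector direction at 355.3630° = (0.996727,-0.080843)
center distance |VC| = r/sin(θ/2) = 4.913507/sin(13.3709°) = 21.247248
C = V + |VC|·bis = (26.0321,9.9152)
T_A = V + ((C−V)·d_A)·d_A = V + 20.6713·d_A = (24.5131,5.2424)
T_B = V + ((C−V)·d_B)·d_B = V + 20.6713·d_B = (25.2860,14.7717)
sweep = 180° − θ = 153.2582°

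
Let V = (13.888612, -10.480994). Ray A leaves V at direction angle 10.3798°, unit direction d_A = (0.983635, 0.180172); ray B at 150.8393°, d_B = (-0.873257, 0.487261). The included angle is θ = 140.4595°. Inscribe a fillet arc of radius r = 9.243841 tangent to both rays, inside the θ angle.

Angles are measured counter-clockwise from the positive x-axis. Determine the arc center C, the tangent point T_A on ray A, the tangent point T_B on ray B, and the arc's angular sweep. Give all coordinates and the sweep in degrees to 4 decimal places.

bisector direction at 80.6095° = (0.163162,0.986599)
center distance |VC| = r/sin(θ/2) = 9.243841/sin(70.2297°) = 9.822833
C = V + |VC|·bis = (15.4913,-0.7898)
T_A = V + ((C−V)·d_A)·d_A = V + 3.3226·d_A = (17.1568,-9.8824)
T_B = V + ((C−V)·d_B)·d_B = V + 3.3226·d_B = (10.9872,-8.8620)
sweep = 180° − θ = 39.5405°

center=(15.4913,-0.7898) T_A=(17.1568,-9.8824) T_B=(10.9872,-8.8620) sweep=39.5405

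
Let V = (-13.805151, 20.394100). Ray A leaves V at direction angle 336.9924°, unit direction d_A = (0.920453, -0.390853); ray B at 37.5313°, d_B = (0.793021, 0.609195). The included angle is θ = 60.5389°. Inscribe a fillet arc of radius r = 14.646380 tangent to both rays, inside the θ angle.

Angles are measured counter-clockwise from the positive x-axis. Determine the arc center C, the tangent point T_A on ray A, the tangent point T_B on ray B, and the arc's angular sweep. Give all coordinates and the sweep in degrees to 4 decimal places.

center=(15.0182,24.0669) T_A=(9.2936,10.5856) T_B=(6.0957,35.6818) sweep=119.4611

bisector direction at 7.2618° = (0.991979,0.126404)
center distance |VC| = r/sin(θ/2) = 14.646380/sin(30.2694°) = 29.056404
C = V + |VC|·bis = (15.0182,24.0669)
T_A = V + ((C−V)·d_A)·d_A = V + 25.0950·d_A = (9.2936,10.5856)
T_B = V + ((C−V)·d_B)·d_B = V + 25.0950·d_B = (6.0957,35.6818)
sweep = 180° − θ = 119.4611°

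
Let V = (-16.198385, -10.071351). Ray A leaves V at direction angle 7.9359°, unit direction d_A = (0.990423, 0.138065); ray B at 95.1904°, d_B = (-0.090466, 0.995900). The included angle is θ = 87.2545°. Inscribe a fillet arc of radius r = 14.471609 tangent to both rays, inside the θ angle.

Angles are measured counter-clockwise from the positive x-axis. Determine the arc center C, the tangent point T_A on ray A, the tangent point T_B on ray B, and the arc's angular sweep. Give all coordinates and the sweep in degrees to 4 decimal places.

bisector direction at 51.5632° = (0.621652,0.783294)
center distance |VC| = r/sin(θ/2) = 14.471609/sin(43.6272°) = 20.974444
C = V + |VC|·bis = (-3.1596,6.3578)
T_A = V + ((C−V)·d_A)·d_A = V + 15.1822·d_A = (-1.1616,-7.9752)
T_B = V + ((C−V)·d_B)·d_B = V + 15.1822·d_B = (-17.5719,5.0486)
sweep = 180° − θ = 92.7455°

center=(-3.1596,6.3578) T_A=(-1.1616,-7.9752) T_B=(-17.5719,5.0486) sweep=92.7455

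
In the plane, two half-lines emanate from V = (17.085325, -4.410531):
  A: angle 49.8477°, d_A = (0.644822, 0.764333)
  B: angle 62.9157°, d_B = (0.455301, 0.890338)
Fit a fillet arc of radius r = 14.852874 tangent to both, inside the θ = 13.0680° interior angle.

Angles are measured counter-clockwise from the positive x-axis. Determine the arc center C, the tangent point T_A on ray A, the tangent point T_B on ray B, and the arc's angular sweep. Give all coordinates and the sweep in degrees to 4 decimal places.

bisector direction at 56.3817° = (0.553658,0.832744)
center distance |VC| = r/sin(θ/2) = 14.852874/sin(6.5340°) = 130.525615
C = V + |VC|·bis = (89.3518,104.2839)
T_A = V + ((C−V)·d_A)·d_A = V + 129.6778·d_A = (100.7044,94.7065)
T_B = V + ((C−V)·d_B)·d_B = V + 129.6778·d_B = (76.1277,111.0465)
sweep = 180° − θ = 166.9320°

center=(89.3518,104.2839) T_A=(100.7044,94.7065) T_B=(76.1277,111.0465) sweep=166.9320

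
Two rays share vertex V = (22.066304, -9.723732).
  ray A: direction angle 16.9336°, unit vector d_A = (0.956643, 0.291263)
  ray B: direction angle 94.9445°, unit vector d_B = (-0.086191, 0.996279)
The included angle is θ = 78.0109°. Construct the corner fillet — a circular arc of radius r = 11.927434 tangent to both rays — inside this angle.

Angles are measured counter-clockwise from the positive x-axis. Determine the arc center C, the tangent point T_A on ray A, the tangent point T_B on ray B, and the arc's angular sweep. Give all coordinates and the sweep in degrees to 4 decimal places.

center=(32.6801,5.9758) T_A=(36.1541,-5.4345) T_B=(20.7970,4.9478) sweep=101.9891

bisector direction at 55.9391° = (0.560074,0.828442)
center distance |VC| = r/sin(θ/2) = 11.927434/sin(39.0055°) = 18.950654
C = V + |VC|·bis = (32.6801,5.9758)
T_A = V + ((C−V)·d_A)·d_A = V + 14.7263·d_A = (36.1541,-5.4345)
T_B = V + ((C−V)·d_B)·d_B = V + 14.7263·d_B = (20.7970,4.9478)
sweep = 180° − θ = 101.9891°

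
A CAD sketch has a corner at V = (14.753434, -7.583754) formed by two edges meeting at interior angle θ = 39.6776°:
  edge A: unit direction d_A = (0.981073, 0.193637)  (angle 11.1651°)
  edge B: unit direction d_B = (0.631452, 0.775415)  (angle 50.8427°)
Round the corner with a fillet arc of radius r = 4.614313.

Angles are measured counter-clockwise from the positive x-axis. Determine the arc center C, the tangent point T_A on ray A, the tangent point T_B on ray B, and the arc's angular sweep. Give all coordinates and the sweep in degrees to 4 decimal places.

center=(26.4074,-0.5802) T_A=(27.3009,-5.1072) T_B=(22.8294,2.3335) sweep=140.3224

bisector direction at 31.0039° = (0.857132,0.515096)
center distance |VC| = r/sin(θ/2) = 4.614313/sin(19.8388°) = 13.596503
C = V + |VC|·bis = (26.4074,-0.5802)
T_A = V + ((C−V)·d_A)·d_A = V + 12.7896·d_A = (27.3009,-5.1072)
T_B = V + ((C−V)·d_B)·d_B = V + 12.7896·d_B = (22.8294,2.3335)
sweep = 180° − θ = 140.3224°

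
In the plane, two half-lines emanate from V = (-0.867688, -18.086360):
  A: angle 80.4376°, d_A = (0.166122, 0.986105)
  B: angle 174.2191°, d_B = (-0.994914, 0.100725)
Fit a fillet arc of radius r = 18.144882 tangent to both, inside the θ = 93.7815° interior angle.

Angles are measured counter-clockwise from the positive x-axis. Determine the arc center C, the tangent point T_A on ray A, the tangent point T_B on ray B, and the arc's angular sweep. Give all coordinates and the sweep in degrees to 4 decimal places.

bisector direction at 127.3284° = (-0.606382,0.795174)
center distance |VC| = r/sin(θ/2) = 18.144882/sin(46.8907°) = 24.854234
C = V + |VC|·bis = (-15.9388,1.6771)
T_A = V + ((C−V)·d_A)·d_A = V + 16.9852·d_A = (1.9539,-1.3372)
T_B = V + ((C−V)·d_B)·d_B = V + 16.9852·d_B = (-17.7665,-16.3755)
sweep = 180° − θ = 86.2185°

center=(-15.9388,1.6771) T_A=(1.9539,-1.3372) T_B=(-17.7665,-16.3755) sweep=86.2185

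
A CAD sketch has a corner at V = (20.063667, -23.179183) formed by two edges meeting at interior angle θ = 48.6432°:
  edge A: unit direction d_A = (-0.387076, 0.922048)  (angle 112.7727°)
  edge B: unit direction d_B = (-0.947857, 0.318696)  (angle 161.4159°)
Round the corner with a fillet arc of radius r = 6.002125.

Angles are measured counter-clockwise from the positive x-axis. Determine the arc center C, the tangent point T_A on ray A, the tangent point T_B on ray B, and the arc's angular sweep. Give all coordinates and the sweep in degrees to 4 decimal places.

bisector direction at 137.0943° = (-0.732475,0.680794)
center distance |VC| = r/sin(θ/2) = 6.002125/sin(24.3216°) = 14.573290
C = V + |VC|·bis = (9.3891,-13.2578)
T_A = V + ((C−V)·d_A)·d_A = V + 13.2799·d_A = (14.9233,-10.9345)
T_B = V + ((C−V)·d_B)·d_B = V + 13.2799·d_B = (7.4762,-18.9469)
sweep = 180° − θ = 131.3568°

center=(9.3891,-13.2578) T_A=(14.9233,-10.9345) T_B=(7.4762,-18.9469) sweep=131.3568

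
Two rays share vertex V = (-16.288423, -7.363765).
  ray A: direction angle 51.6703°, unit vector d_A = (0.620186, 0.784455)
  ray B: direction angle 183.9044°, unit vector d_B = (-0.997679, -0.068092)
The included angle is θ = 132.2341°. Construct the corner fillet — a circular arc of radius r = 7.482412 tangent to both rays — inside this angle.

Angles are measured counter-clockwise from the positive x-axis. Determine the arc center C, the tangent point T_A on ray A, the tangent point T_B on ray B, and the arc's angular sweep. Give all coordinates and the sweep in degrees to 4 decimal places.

center=(-20.1033,-0.1243) T_A=(-14.2337,-4.7648) T_B=(-19.5938,-7.5894) sweep=47.7659

bisector direction at 117.7874° = (-0.466191,0.884684)
center distance |VC| = r/sin(θ/2) = 7.482412/sin(66.1171°) = 8.183094
C = V + |VC|·bis = (-20.1033,-0.1243)
T_A = V + ((C−V)·d_A)·d_A = V + 3.3131·d_A = (-14.2337,-4.7648)
T_B = V + ((C−V)·d_B)·d_B = V + 3.3131·d_B = (-19.5938,-7.5894)
sweep = 180° − θ = 47.7659°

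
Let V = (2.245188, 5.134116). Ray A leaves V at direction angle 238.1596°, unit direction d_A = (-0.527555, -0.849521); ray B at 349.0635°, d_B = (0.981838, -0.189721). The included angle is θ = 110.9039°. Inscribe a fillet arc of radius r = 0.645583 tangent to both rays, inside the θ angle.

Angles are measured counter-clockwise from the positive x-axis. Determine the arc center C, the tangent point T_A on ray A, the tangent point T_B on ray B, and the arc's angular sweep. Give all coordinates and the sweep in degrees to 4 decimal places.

bisector direction at 293.6115° = (0.400534,-0.916282)
center distance |VC| = r/sin(θ/2) = 0.645583/sin(55.4519°) = 0.783807
C = V + |VC|·bis = (2.5591,4.4159)
T_A = V + ((C−V)·d_A)·d_A = V + 0.4445·d_A = (2.0107,4.7565)
T_B = V + ((C−V)·d_B)·d_B = V + 0.4445·d_B = (2.6816,5.0498)
sweep = 180° − θ = 69.0961°

center=(2.5591,4.4159) T_A=(2.0107,4.7565) T_B=(2.6816,5.0498) sweep=69.0961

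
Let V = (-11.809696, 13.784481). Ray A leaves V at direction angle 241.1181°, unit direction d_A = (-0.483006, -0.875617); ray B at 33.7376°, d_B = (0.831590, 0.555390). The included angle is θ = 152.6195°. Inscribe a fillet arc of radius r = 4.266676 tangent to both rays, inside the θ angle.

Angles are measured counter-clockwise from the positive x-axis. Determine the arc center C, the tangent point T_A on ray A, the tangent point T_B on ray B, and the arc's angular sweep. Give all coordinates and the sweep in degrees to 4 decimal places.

bisector direction at 317.4278° = (0.736426,-0.676518)
center distance |VC| = r/sin(θ/2) = 4.266676/sin(76.3097°) = 4.391439
C = V + |VC|·bis = (-8.5757,10.8136)
T_A = V + ((C−V)·d_A)·d_A = V + 1.0393·d_A = (-12.3117,12.8744)
T_B = V + ((C−V)·d_B)·d_B = V + 1.0393·d_B = (-10.9454,14.3617)
sweep = 180° − θ = 27.3805°

center=(-8.5757,10.8136) T_A=(-12.3117,12.8744) T_B=(-10.9454,14.3617) sweep=27.3805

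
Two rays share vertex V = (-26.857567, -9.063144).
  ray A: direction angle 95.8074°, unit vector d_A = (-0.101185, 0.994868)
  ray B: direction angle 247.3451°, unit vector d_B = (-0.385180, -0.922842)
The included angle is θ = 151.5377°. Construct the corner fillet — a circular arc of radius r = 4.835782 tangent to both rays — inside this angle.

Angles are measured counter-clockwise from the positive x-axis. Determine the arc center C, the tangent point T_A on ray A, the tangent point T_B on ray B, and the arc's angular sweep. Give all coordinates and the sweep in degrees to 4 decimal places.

bisector direction at 171.5762° = (-0.989212,0.146493)
center distance |VC| = r/sin(θ/2) = 4.835782/sin(75.7689°) = 4.988882
C = V + |VC|·bis = (-31.7926,-8.3323)
T_A = V + ((C−V)·d_A)·d_A = V + 1.2264·d_A = (-26.9817,-7.8430)
T_B = V + ((C−V)·d_B)·d_B = V + 1.2264·d_B = (-27.3300,-10.1950)
sweep = 180° − θ = 28.4623°

center=(-31.7926,-8.3323) T_A=(-26.9817,-7.8430) T_B=(-27.3300,-10.1950) sweep=28.4623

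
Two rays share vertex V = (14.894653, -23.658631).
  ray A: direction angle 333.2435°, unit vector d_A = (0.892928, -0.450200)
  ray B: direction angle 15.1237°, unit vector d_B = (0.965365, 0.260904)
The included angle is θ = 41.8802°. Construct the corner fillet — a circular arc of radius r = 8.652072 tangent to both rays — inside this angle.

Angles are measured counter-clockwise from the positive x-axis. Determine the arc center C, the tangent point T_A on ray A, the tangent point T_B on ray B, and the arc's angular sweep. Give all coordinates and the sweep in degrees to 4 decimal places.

center=(38.9790,-26.1120) T_A=(35.0838,-33.8377) T_B=(36.7216,-17.7596) sweep=138.1198

bisector direction at 354.1836° = (0.994852,-0.101341)
center distance |VC| = r/sin(θ/2) = 8.652072/sin(20.9401°) = 24.208931
C = V + |VC|·bis = (38.9790,-26.1120)
T_A = V + ((C−V)·d_A)·d_A = V + 22.6100·d_A = (35.0838,-33.8377)
T_B = V + ((C−V)·d_B)·d_B = V + 22.6100·d_B = (36.7216,-17.7596)
sweep = 180° − θ = 138.1198°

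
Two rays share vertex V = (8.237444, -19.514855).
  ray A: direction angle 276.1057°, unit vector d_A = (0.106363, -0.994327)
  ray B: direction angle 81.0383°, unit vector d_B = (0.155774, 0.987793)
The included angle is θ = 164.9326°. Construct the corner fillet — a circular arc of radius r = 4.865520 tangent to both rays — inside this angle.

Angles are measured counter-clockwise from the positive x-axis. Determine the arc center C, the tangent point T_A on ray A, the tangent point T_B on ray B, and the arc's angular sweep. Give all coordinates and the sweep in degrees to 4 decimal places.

center=(13.1438,-19.6372) T_A=(8.3059,-20.1547) T_B=(8.3377,-18.8792) sweep=15.0674

bisector direction at 358.5720° = (0.999689,-0.024921)
center distance |VC| = r/sin(θ/2) = 4.865520/sin(82.4663°) = 4.907885
C = V + |VC|·bis = (13.1438,-19.6372)
T_A = V + ((C−V)·d_A)·d_A = V + 0.6435·d_A = (8.3059,-20.1547)
T_B = V + ((C−V)·d_B)·d_B = V + 0.6435·d_B = (8.3377,-18.8792)
sweep = 180° − θ = 15.0674°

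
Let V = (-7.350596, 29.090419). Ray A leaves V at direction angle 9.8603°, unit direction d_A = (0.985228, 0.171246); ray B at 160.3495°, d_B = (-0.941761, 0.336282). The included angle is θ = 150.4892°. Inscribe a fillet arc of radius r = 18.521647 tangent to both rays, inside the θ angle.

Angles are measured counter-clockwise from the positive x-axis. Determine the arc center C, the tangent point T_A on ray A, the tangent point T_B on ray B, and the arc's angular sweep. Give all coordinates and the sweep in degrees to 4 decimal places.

center=(-5.7162,48.1738) T_A=(-2.5444,29.9258) T_B=(-11.9447,30.7309) sweep=29.5108

bisector direction at 85.1049° = (0.085332,0.996353)
center distance |VC| = r/sin(θ/2) = 18.521647/sin(75.2446°) = 19.153285
C = V + |VC|·bis = (-5.7162,48.1738)
T_A = V + ((C−V)·d_A)·d_A = V + 4.8782·d_A = (-2.5444,29.9258)
T_B = V + ((C−V)·d_B)·d_B = V + 4.8782·d_B = (-11.9447,30.7309)
sweep = 180° − θ = 29.5108°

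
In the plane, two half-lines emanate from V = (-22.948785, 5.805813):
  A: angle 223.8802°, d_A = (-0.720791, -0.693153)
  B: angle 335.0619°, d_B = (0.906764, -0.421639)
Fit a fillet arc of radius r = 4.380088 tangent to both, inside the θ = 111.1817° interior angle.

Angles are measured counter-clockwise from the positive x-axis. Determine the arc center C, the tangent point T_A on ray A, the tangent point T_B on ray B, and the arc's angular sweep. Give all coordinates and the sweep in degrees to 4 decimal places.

center=(-22.0752,0.5691) T_A=(-25.1113,3.7263) T_B=(-20.2284,4.5408) sweep=68.8183

bisector direction at 279.4710° = (0.164549,-0.986369)
center distance |VC| = r/sin(θ/2) = 4.380088/sin(55.5909°) = 5.309048
C = V + |VC|·bis = (-22.0752,0.5691)
T_A = V + ((C−V)·d_A)·d_A = V + 3.0001·d_A = (-25.1113,3.7263)
T_B = V + ((C−V)·d_B)·d_B = V + 3.0001·d_B = (-20.2284,4.5408)
sweep = 180° − θ = 68.8183°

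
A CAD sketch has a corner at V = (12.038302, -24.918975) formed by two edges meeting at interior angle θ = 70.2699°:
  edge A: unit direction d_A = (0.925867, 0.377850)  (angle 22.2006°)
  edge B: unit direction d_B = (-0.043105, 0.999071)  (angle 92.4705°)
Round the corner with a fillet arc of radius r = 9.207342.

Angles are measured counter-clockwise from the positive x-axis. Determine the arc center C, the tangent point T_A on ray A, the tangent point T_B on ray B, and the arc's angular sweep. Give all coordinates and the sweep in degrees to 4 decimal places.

center=(20.6731,-11.4505) T_A=(24.1521,-19.9753) T_B=(11.4743,-11.8474) sweep=109.7301

bisector direction at 57.3356° = (0.539718,0.841846)
center distance |VC| = r/sin(θ/2) = 9.207342/sin(35.1350°) = 15.998740
C = V + |VC|·bis = (20.6731,-11.4505)
T_A = V + ((C−V)·d_A)·d_A = V + 13.0838·d_A = (24.1521,-19.9753)
T_B = V + ((C−V)·d_B)·d_B = V + 13.0838·d_B = (11.4743,-11.8474)
sweep = 180° − θ = 109.7301°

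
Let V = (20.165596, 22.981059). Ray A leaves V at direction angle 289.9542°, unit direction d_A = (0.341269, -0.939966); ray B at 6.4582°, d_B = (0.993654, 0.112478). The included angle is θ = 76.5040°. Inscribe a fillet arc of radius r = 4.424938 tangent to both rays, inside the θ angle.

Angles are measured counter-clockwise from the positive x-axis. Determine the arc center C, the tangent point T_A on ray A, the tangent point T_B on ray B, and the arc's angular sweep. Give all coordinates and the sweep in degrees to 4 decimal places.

bisector direction at 328.2062° = (0.849950,-0.526864)
center distance |VC| = r/sin(θ/2) = 4.424938/sin(38.2520°) = 7.147125
C = V + |VC|·bis = (26.2403,19.2155)
T_A = V + ((C−V)·d_A)·d_A = V + 5.6126·d_A = (22.0810,17.7054)
T_B = V + ((C−V)·d_B)·d_B = V + 5.6126·d_B = (25.7426,23.6124)
sweep = 180° − θ = 103.4960°

center=(26.2403,19.2155) T_A=(22.0810,17.7054) T_B=(25.7426,23.6124) sweep=103.4960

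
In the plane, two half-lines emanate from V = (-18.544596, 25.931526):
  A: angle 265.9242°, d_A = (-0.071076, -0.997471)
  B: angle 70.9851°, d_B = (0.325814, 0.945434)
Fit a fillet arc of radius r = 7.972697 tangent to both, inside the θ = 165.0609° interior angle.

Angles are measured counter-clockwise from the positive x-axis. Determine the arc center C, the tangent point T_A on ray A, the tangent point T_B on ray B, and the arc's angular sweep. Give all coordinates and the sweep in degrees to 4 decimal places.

bisector direction at 348.4546° = (0.979767,-0.200143)
center distance |VC| = r/sin(θ/2) = 7.972697/sin(82.5305°) = 8.040932
C = V + |VC|·bis = (-10.6664,24.3222)
T_A = V + ((C−V)·d_A)·d_A = V + 1.0453·d_A = (-18.6189,24.8889)
T_B = V + ((C−V)·d_B)·d_B = V + 1.0453·d_B = (-18.2040,26.9198)
sweep = 180° − θ = 14.9391°

center=(-10.6664,24.3222) T_A=(-18.6189,24.8889) T_B=(-18.2040,26.9198) sweep=14.9391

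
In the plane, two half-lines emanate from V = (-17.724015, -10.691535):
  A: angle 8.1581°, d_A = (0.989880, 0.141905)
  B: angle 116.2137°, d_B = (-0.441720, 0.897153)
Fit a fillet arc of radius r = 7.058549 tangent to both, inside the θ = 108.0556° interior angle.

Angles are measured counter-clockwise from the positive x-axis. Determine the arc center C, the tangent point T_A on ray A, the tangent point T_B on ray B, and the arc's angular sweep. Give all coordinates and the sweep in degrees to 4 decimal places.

center=(-13.6544,-2.9774) T_A=(-12.6528,-9.9645) T_B=(-19.9870,-6.0953) sweep=71.9444

bisector direction at 62.1859° = (0.466604,0.884466)
center distance |VC| = r/sin(θ/2) = 7.058549/sin(54.0278°) = 8.721773
C = V + |VC|·bis = (-13.6544,-2.9774)
T_A = V + ((C−V)·d_A)·d_A = V + 5.1231·d_A = (-12.6528,-9.9645)
T_B = V + ((C−V)·d_B)·d_B = V + 5.1231·d_B = (-19.9870,-6.0953)
sweep = 180° − θ = 71.9444°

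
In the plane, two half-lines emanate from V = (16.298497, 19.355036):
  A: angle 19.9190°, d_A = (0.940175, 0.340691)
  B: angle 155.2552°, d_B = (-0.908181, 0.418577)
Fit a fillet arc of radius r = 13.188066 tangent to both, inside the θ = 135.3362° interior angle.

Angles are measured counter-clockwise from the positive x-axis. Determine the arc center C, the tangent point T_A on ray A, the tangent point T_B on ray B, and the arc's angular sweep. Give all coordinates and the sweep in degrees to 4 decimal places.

bisector direction at 87.5871° = (0.042101,0.999113)
center distance |VC| = r/sin(θ/2) = 13.188066/sin(67.6681°) = 14.257395
C = V + |VC|·bis = (16.8987,33.5998)
T_A = V + ((C−V)·d_A)·d_A = V + 5.4174·d_A = (21.3918,21.2007)
T_B = V + ((C−V)·d_B)·d_B = V + 5.4174·d_B = (11.3785,21.6226)
sweep = 180° − θ = 44.6638°

center=(16.8987,33.5998) T_A=(21.3918,21.2007) T_B=(11.3785,21.6226) sweep=44.6638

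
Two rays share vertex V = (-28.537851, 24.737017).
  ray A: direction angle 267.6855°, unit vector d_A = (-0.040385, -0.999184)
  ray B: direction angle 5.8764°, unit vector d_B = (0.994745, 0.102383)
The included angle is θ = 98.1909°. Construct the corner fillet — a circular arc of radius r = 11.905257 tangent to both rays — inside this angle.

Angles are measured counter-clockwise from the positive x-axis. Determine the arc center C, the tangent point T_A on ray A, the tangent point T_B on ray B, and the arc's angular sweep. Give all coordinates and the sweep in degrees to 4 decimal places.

center=(-17.0588,13.9503) T_A=(-28.9544,14.4311) T_B=(-18.2777,25.7930) sweep=81.8091

bisector direction at 316.7809° = (0.728741,-0.684789)
center distance |VC| = r/sin(θ/2) = 11.905257/sin(49.0954°) = 15.751831
C = V + |VC|·bis = (-17.0588,13.9503)
T_A = V + ((C−V)·d_A)·d_A = V + 10.3143·d_A = (-28.9544,14.4311)
T_B = V + ((C−V)·d_B)·d_B = V + 10.3143·d_B = (-18.2777,25.7930)
sweep = 180° − θ = 81.8091°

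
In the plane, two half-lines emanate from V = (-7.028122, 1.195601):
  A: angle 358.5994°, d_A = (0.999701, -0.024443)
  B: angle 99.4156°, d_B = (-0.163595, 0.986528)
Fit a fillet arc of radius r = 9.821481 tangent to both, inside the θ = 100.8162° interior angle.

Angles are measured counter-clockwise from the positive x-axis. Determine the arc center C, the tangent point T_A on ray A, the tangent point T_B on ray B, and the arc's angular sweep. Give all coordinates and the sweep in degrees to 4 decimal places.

bisector direction at 49.0075° = (0.655960,0.754795)
center distance |VC| = r/sin(θ/2) = 9.821481/sin(50.4081°) = 12.745183
C = V + |VC|·bis = (1.3322,10.8156)
T_A = V + ((C−V)·d_A)·d_A = V + 8.1227·d_A = (1.0921,0.9971)
T_B = V + ((C−V)·d_B)·d_B = V + 8.1227·d_B = (-8.3570,9.2089)
sweep = 180° − θ = 79.1838°

center=(1.3322,10.8156) T_A=(1.0921,0.9971) T_B=(-8.3570,9.2089) sweep=79.1838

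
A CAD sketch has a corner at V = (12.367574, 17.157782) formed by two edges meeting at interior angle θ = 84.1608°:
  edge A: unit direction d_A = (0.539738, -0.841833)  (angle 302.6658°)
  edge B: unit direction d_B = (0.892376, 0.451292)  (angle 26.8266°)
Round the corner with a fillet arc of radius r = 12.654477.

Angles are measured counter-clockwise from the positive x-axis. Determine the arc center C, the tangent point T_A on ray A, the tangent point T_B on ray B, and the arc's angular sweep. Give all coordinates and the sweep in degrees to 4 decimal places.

center=(30.5848,12.1899) T_A=(19.9318,5.3598) T_B=(24.8739,23.4825) sweep=95.8392

bisector direction at 344.7462° = (0.964770,-0.263095)
center distance |VC| = r/sin(θ/2) = 12.654477/sin(42.0804°) = 18.882410
C = V + |VC|·bis = (30.5848,12.1899)
T_A = V + ((C−V)·d_A)·d_A = V + 14.0146·d_A = (19.9318,5.3598)
T_B = V + ((C−V)·d_B)·d_B = V + 14.0146·d_B = (24.8739,23.4825)
sweep = 180° − θ = 95.8392°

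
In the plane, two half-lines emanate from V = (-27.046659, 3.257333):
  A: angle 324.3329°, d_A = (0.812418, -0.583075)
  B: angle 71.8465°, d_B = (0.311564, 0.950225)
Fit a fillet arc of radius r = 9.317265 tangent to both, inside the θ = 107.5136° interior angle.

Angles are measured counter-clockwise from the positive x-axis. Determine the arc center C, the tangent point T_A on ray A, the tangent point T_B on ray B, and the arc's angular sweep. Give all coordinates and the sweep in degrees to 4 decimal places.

bisector direction at 18.0897° = (0.950572,0.310506)
center distance |VC| = r/sin(θ/2) = 9.317265/sin(53.7568°) = 11.552504
C = V + |VC|·bis = (-16.0652,6.8444)
T_A = V + ((C−V)·d_A)·d_A = V + 6.8300·d_A = (-21.4978,-0.7251)
T_B = V + ((C−V)·d_B)·d_B = V + 6.8300·d_B = (-24.9187,9.7474)
sweep = 180° − θ = 72.4864°

center=(-16.0652,6.8444) T_A=(-21.4978,-0.7251) T_B=(-24.9187,9.7474) sweep=72.4864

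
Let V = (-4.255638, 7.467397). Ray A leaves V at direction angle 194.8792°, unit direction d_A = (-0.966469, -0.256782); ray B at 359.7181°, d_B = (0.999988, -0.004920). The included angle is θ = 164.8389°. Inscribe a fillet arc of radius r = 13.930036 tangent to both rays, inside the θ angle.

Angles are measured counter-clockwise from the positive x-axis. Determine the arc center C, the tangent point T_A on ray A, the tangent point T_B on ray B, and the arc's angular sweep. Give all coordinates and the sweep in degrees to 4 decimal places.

bisector direction at 277.2987° = (0.127041,-0.991897)
center distance |VC| = r/sin(θ/2) = 13.930036/sin(82.4194°) = 14.052853
C = V + |VC|·bis = (-2.4703,-6.4716)
T_A = V + ((C−V)·d_A)·d_A = V + 1.8539·d_A = (-6.0473,6.9914)
T_B = V + ((C−V)·d_B)·d_B = V + 1.8539·d_B = (-2.4018,7.4583)
sweep = 180° − θ = 15.1611°

center=(-2.4703,-6.4716) T_A=(-6.0473,6.9914) T_B=(-2.4018,7.4583) sweep=15.1611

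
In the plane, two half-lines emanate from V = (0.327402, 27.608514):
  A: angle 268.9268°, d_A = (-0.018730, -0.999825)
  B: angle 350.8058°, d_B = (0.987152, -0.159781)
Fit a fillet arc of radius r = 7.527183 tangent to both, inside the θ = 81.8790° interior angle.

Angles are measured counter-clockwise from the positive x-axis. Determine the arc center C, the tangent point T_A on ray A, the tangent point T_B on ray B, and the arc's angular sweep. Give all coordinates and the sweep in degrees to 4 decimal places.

bisector direction at 309.8663° = (0.640998,-0.767542)
center distance |VC| = r/sin(θ/2) = 7.527183/sin(40.9395°) = 11.487292
C = V + |VC|·bis = (7.6907,18.7915)
T_A = V + ((C−V)·d_A)·d_A = V + 8.6775·d_A = (0.1649,18.9325)
T_B = V + ((C−V)·d_B)·d_B = V + 8.6775·d_B = (8.8934,26.2220)
sweep = 180° − θ = 98.1210°

center=(7.6907,18.7915) T_A=(0.1649,18.9325) T_B=(8.8934,26.2220) sweep=98.1210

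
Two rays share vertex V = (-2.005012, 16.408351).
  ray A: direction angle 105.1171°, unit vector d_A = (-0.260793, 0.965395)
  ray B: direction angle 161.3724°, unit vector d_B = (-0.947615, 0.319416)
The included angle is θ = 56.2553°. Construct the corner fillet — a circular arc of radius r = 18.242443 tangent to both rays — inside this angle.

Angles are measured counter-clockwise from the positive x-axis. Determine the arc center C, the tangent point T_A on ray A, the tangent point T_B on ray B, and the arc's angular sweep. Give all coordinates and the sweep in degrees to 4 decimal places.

bisector direction at 133.2448° = (-0.685116,0.728434)
center distance |VC| = r/sin(θ/2) = 18.242443/sin(28.1276°) = 38.695356
C = V + |VC|·bis = (-28.5158,44.5954)
T_A = V + ((C−V)·d_A)·d_A = V + 34.1254·d_A = (-10.9047,49.3528)
T_B = V + ((C−V)·d_B)·d_B = V + 34.1254·d_B = (-34.3428,27.3085)
sweep = 180° − θ = 123.7447°

center=(-28.5158,44.5954) T_A=(-10.9047,49.3528) T_B=(-34.3428,27.3085) sweep=123.7447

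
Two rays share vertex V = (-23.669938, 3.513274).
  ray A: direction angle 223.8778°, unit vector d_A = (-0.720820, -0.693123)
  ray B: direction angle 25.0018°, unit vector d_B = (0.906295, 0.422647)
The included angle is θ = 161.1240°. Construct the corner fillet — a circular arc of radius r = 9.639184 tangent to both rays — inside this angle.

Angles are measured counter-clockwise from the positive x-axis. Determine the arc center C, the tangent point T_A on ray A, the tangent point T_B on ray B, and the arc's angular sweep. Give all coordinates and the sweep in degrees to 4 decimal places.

bisector direction at 304.4398° = (0.565540,-0.824721)
center distance |VC| = r/sin(θ/2) = 9.639184/sin(80.5620°) = 9.771454
C = V + |VC|·bis = (-18.1438,-4.5454)
T_A = V + ((C−V)·d_A)·d_A = V + 1.6023·d_A = (-24.8249,2.4027)
T_B = V + ((C−V)·d_B)·d_B = V + 1.6023·d_B = (-22.2178,4.1905)
sweep = 180° − θ = 18.8760°

center=(-18.1438,-4.5454) T_A=(-24.8249,2.4027) T_B=(-22.2178,4.1905) sweep=18.8760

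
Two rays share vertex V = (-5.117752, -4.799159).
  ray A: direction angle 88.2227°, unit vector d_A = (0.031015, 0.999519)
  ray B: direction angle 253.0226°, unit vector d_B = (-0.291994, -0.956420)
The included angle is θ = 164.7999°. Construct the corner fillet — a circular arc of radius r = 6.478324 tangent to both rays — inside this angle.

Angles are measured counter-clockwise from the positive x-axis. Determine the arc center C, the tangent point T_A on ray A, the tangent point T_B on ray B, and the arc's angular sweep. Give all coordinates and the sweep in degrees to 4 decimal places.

bisector direction at 170.6227° = (-0.986637,0.162936)
center distance |VC| = r/sin(θ/2) = 6.478324/sin(82.4000°) = 6.535738
C = V + |VC|·bis = (-11.5662,-3.7343)
T_A = V + ((C−V)·d_A)·d_A = V + 0.8644·d_A = (-5.0909,-3.9352)
T_B = V + ((C−V)·d_B)·d_B = V + 0.8644·d_B = (-5.3702,-5.6259)
sweep = 180° − θ = 15.2001°

center=(-11.5662,-3.7343) T_A=(-5.0909,-3.9352) T_B=(-5.3702,-5.6259) sweep=15.2001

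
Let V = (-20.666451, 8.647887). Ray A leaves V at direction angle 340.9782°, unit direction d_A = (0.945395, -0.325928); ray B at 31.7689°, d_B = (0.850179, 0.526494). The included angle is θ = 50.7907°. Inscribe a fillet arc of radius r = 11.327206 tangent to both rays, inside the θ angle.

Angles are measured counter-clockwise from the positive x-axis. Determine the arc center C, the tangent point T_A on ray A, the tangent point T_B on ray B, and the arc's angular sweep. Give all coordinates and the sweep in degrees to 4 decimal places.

bisector direction at 6.3736° = (0.993819,0.111010)
center distance |VC| = r/sin(θ/2) = 11.327206/sin(25.3954°) = 26.412251
C = V + |VC|·bis = (5.5826,11.5799)
T_A = V + ((C−V)·d_A)·d_A = V + 23.8600·d_A = (1.8907,0.8712)
T_B = V + ((C−V)·d_B)·d_B = V + 23.8600·d_B = (-0.3812,21.2101)
sweep = 180° − θ = 129.2093°

center=(5.5826,11.5799) T_A=(1.8907,0.8712) T_B=(-0.3812,21.2101) sweep=129.2093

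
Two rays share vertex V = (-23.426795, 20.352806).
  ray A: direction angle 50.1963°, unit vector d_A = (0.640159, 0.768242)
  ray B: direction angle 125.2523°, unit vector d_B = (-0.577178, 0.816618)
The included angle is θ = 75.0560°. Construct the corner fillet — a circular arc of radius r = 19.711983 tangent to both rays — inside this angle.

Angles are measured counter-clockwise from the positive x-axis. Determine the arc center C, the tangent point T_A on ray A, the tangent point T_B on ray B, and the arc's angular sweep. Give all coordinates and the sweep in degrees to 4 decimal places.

bisector direction at 87.7243° = (0.039708,0.999211)
center distance |VC| = r/sin(θ/2) = 19.711983/sin(37.5280°) = 32.359868
C = V + |VC|·bis = (-22.1418,52.6872)
T_A = V + ((C−V)·d_A)·d_A = V + 25.6632·d_A = (-6.9983,40.0683)
T_B = V + ((C−V)·d_B)·d_B = V + 25.6632·d_B = (-38.2390,41.3098)
sweep = 180° − θ = 104.9440°

center=(-22.1418,52.6872) T_A=(-6.9983,40.0683) T_B=(-38.2390,41.3098) sweep=104.9440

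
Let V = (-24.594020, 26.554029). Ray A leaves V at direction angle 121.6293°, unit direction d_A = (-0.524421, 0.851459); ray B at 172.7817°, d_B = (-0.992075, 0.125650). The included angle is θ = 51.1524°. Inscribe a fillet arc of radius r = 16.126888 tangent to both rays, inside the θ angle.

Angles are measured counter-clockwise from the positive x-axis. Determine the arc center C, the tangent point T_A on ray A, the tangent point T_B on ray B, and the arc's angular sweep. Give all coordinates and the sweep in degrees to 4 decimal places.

bisector direction at 147.2055° = (-0.840619,0.541628)
center distance |VC| = r/sin(θ/2) = 16.126888/sin(25.5762°) = 37.355741
C = V + |VC|·bis = (-55.9960,46.7869)
T_A = V + ((C−V)·d_A)·d_A = V + 33.6953·d_A = (-42.2646,55.2442)
T_B = V + ((C−V)·d_B)·d_B = V + 33.6953·d_B = (-58.0223,30.7878)
sweep = 180° − θ = 128.8476°

center=(-55.9960,46.7869) T_A=(-42.2646,55.2442) T_B=(-58.0223,30.7878) sweep=128.8476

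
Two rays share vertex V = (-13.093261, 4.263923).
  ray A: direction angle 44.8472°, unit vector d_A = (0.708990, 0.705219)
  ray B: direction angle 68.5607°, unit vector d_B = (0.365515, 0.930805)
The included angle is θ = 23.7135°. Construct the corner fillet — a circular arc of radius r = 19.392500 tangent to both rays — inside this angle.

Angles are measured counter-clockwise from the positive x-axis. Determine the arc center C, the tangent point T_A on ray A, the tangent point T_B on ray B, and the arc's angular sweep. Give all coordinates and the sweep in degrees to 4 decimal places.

center=(38.7199,83.1537) T_A=(52.3958,69.4046) T_B=(20.6692,90.2420) sweep=156.2865

bisector direction at 56.7039° = (0.548965,0.835845)
center distance |VC| = r/sin(θ/2) = 19.392500/sin(11.8567°) = 94.383245
C = V + |VC|·bis = (38.7199,83.1537)
T_A = V + ((C−V)·d_A)·d_A = V + 92.3695·d_A = (52.3958,69.4046)
T_B = V + ((C−V)·d_B)·d_B = V + 92.3695·d_B = (20.6692,90.2420)
sweep = 180° − θ = 156.2865°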